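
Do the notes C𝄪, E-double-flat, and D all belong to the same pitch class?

C## is pitch class 2; Ebb is pitch class 2; D is pitch class 2.
All spellings map to pitch class 2, so they are enharmonically equivalent.

Yes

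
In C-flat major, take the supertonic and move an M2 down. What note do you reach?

Cb

The supertonic of Cb major is Db.
A major second (2 semitones) below Db lands on the letter C, giving Cb.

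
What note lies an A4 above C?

C up a perfect fourth is F, so the target letter is F.
From C, an augmented fourth is 6 semitones up: F#.

F#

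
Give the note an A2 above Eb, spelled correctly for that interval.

F#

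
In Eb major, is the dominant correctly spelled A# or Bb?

Each scale degree takes a distinct letter name. Degree 5 of a scale on E must use the letter B.
Bb and A# are enharmonically the same pitch, but only Bb uses the letter B, so it is the correct spelling here.

Bb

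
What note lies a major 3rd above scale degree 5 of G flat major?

F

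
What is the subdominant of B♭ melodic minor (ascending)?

The Bb melodic minor (ascending) scale runs Bb C Db Eb F G A.
Degree 4 is Eb.

Eb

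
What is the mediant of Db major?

The Db major scale runs Db Eb F Gb Ab Bb C.
Degree 3 is F.

F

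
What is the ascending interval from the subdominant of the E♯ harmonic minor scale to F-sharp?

The subdominant of E# harmonic minor is A#.
A# up to F#: letters A→F make it a sixth; 8 semitones makes it minor.

minor sixth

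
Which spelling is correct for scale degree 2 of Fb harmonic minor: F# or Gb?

Each scale degree takes a distinct letter name. Degree 2 of a scale on F must use the letter G.
Gb and F# are enharmonically the same pitch, but only Gb uses the letter G, so it is the correct spelling here.

Gb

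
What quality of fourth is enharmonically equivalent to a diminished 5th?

augmented

A diminished fifth spans 6 semitones.
A fourth spanning 6 semitones is augmented (the perfect fourth is 5).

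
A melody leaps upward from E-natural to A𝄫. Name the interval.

doubly diminished fourth

The letter names run E→A, a span of 3 letter steps, so the interval is some kind of fourth.
E to Abb is 3 semitones. A perfect fourth is 5, so 3 makes it doubly diminished.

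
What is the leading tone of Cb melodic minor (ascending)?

Bb

Degree 7 takes the letter 6 steps above C, which is B.
In melodic minor (ascending), degree 7 sits 11 semitones above the tonic. Cb + 11 semitones is pitch class 10, spelled on B as Bb.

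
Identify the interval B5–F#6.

perfect fifth

The letter names run B→F, a span of 4 letter steps, so the interval is some kind of fifth.
B to F# is 7 semitones. A perfect fifth is 7, so 7 makes it perfect.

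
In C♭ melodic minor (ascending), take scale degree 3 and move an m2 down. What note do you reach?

Db

Scale degree 3 of Cb melodic minor (ascending) is Ebb.
A minor second (1 semitone) below Ebb lands on the letter D, giving Db.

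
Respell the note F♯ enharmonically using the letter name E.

E##

Plain E sits 2 semitones below F#, so on the letter E the same pitch needs a double sharp: E##.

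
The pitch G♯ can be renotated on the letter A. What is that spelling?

Plain A sits 1 semitone above G#, so on the letter A the same pitch needs a flat: Ab.

Ab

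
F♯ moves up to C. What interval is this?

diminished fifth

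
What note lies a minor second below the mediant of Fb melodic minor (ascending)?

Gb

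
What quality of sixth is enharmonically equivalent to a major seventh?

A major seventh spans 11 semitones.
A sixth spanning 11 semitones is doubly augmented (the major sixth is 9).

doubly augmented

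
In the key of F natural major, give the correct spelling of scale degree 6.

The F major scale runs F G A Bb C D E.
Degree 6 is D.

D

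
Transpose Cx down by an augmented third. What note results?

C down a major third is Ab, so the target letter is A.
From C##, an augmented third is 5 semitones down: A.

A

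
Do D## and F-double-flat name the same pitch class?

No

D## is pitch class 4; Fbb is pitch class 3.
The pitch classes differ (4 vs. 3), so they are not enharmonic equivalents.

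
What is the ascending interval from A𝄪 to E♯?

diminished fifth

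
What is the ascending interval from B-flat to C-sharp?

augmented second

Counting letters B–C gives a second.
Bb→C# = 3 semitones, 1 wider than the major second (2), so augmented.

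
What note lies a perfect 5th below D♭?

D down a perfect fifth is G, so the target letter is G.
From Db, a perfect fifth is 7 semitones down: Gb.

Gb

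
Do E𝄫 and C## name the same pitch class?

Ebb is pitch class 2; C## is pitch class 2.
All spellings map to pitch class 2, so they are enharmonically equivalent.

Yes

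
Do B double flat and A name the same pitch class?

Yes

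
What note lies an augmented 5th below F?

Bbb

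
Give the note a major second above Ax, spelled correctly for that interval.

B##

A second above A lands on the letter B.
A major second spans 2 semitones, so A## moves to pitch class 1. On the letter B that is B##.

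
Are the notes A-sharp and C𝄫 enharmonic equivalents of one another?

Yes

A# is pitch class 10; Cbb is pitch class 10.
All spellings map to pitch class 10, so they are enharmonically equivalent.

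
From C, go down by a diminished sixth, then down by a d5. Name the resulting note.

A##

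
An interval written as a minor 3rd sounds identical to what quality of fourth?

A minor third spans 3 semitones.
A fourth spanning 3 semitones is doubly diminished (the perfect fourth is 5).

doubly diminished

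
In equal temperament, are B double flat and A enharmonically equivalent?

Yes

Bbb = pitch class 9 and A = pitch class 9 — the same pitch class, so they are enharmonic equivalents.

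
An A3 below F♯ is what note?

F down a major third is Db, so the target letter is D.
From F#, an augmented third is 5 semitones down: Db.

Db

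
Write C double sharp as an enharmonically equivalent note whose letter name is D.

D

Plain D sits at the same pitch as C##, so on the letter D the same pitch needs a natural: D.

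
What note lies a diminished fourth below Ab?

E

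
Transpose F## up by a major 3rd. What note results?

A##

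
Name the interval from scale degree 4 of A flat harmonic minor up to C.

Scale degree 4 of Ab harmonic minor is Db.
Db up to C: letters D→C make it a seventh; 11 semitones makes it major.

major seventh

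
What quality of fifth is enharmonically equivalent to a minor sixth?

augmented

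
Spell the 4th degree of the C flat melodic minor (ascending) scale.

Degree 4 takes the letter 3 steps above C, which is F.
In melodic minor (ascending), degree 4 sits 5 semitones above the tonic. Cb + 5 semitones is pitch class 4, spelled on F as Fb.

Fb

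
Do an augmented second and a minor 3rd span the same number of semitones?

Yes

An augmented second spans 3 semitones; a minor third spans 3.
They are enharmonically equivalent.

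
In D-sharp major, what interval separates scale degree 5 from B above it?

minor second

Scale degree 5 of D# major is A#.
A# up to B: letters A→B make it a second; 1 semitone makes it minor.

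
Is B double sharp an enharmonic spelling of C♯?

B## = pitch class 1 and C# = pitch class 1 — the same pitch class, so they are enharmonic equivalents.

Yes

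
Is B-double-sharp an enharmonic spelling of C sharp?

Yes

B## is pitch class 1; C# is pitch class 1.
All spellings map to pitch class 1, so they are enharmonically equivalent.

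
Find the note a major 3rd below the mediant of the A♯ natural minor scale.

The mediant of A# natural minor is C#.
A major third (4 semitones) below C# lands on the letter A, giving A.

A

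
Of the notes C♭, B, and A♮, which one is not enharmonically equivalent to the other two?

In 12-tone equal temperament, enharmonic equivalents share a pitch class. Cb is pitch class 11; B is pitch class 11; A is pitch class 9.
Cb and B share pitch class 11, while A is pitch class 9.

A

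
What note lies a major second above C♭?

C up a major second is D, so the target letter is D.
From Cb, a major second is 2 semitones up: Db.

Db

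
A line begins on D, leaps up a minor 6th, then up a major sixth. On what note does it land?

A minor sixth up from D is Bb (letter B, 8 semitones up).
A major sixth up from Bb is G (letter G, 9 semitones up).

G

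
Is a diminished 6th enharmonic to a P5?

Yes

A diminished sixth spans 7 semitones; a perfect fifth spans 7.
They are enharmonically equivalent.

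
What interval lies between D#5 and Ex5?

The letter names run D→E, a span of 1 letter step, so the interval is some kind of second.
D# to E## is 3 semitones. A major second is 2, so 3 makes it augmented.

augmented second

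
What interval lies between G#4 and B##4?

Counting letters G–A–B gives a third.
G#→B## = 5 semitones, 1 wider than the major third (4), so augmented.

augmented third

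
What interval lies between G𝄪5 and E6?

diminished sixth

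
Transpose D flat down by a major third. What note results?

Bbb

D down a major third is Bb, so the target letter is B.
From Db, a major third is 4 semitones down: Bbb.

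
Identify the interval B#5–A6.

diminished seventh

The letter names run B→A, a span of 6 letter steps, so the interval is some kind of seventh.
B# to A is 9 semitones. A major seventh is 11, so 9 makes it diminished.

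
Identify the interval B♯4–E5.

Counting letters B–C–D–E gives a fourth.
B#→E = 4 semitones, 1 narrower than the perfect fourth (5), so diminished.

diminished fourth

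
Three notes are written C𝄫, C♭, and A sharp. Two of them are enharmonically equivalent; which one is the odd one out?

In 12-tone equal temperament, enharmonic equivalents share a pitch class. Cbb is pitch class 10; Cb is pitch class 11; A# is pitch class 10.
Cbb and A# share pitch class 10, while Cb is pitch class 11.

Cb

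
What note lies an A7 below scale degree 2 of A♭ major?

Scale degree 2 of Ab major is Bb.
An augmented seventh (12 semitones) below Bb lands on the letter C, giving Cbb.

Cbb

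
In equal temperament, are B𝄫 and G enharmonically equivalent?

No

Two spellings are enharmonically equivalent only if they share a pitch class.
Here Bbb → 9, G → 7; 7 ≠ 9, so they are not.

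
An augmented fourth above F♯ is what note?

B#

A fourth above F lands on the letter B.
An augmented fourth spans 6 semitones, so F# moves to pitch class 0. On the letter B that is B#.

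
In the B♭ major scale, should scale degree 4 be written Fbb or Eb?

Eb

Each scale degree takes a distinct letter name. Degree 4 of a scale on B must use the letter E.
Eb and Fbb are enharmonically the same pitch, but only Eb uses the letter E, so it is the correct spelling here.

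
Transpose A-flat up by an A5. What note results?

E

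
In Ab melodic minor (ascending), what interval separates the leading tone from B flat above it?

The leading tone of Ab melodic minor (ascending) is G.
G up to Bb: letters G→B make it a third; 3 semitones makes it minor.

minor third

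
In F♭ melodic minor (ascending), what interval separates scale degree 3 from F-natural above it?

augmented sixth

Scale degree 3 of Fb melodic minor (ascending) is Abb.
Abb up to F: letters A→F make it a sixth; 10 semitones makes it augmented.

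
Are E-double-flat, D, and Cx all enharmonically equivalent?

Yes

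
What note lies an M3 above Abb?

Cb

A up a major third is C#, so the target letter is C.
From Abb, a major third is 4 semitones up: Cb.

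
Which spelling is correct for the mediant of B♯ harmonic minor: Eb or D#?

Each scale degree takes a distinct letter name. Degree 3 of a scale on B must use the letter D.
D# and Eb are enharmonically the same pitch, but only D# uses the letter D, so it is the correct spelling here.

D#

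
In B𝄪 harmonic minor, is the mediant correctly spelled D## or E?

D##

Each scale degree takes a distinct letter name. Degree 3 of a scale on B must use the letter D.
D## and E are enharmonically the same pitch, but only D## uses the letter D, so it is the correct spelling here.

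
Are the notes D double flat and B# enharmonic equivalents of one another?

Dbb is pitch class 0; B# is pitch class 0.
All spellings map to pitch class 0, so they are enharmonically equivalent.

Yes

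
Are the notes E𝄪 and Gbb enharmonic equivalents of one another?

No

E## is pitch class 6; Gbb is pitch class 5.
The pitch classes differ (6 vs. 5), so they are not enharmonic equivalents.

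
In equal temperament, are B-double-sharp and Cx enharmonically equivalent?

Two spellings are enharmonically equivalent only if they share a pitch class.
Here B## → 1, C## → 2; 1 ≠ 2, so they are not.

No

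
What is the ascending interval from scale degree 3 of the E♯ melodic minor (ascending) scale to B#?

major third

Scale degree 3 of E# melodic minor (ascending) is G#.
G# up to B#: letters G→B make it a third; 4 semitones makes it major.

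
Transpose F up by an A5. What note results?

C#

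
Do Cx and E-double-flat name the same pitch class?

Yes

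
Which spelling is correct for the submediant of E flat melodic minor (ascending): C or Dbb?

C

Each scale degree takes a distinct letter name. Degree 6 of a scale on E must use the letter C.
C and Dbb are enharmonically the same pitch, but only C uses the letter C, so it is the correct spelling here.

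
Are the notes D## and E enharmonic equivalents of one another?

D## = pitch class 4 and E = pitch class 4 — the same pitch class, so they are enharmonic equivalents.

Yes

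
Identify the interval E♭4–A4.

The letter names run E→A, a span of 3 letter steps, so the interval is some kind of fourth.
Eb to A is 6 semitones. A perfect fourth is 5, so 6 makes it augmented.

augmented fourth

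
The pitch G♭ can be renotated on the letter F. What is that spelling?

F#

Plain F sits 1 semitone below Gb, so on the letter F the same pitch needs a sharp: F#.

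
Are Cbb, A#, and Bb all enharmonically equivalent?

Yes

Cbb = pitch class 10 and A# = pitch class 10 and Bb = pitch class 10 — the same pitch class, so they are enharmonic equivalents.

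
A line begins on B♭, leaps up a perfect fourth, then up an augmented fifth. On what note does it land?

A perfect fourth up from Bb is Eb (letter E, 5 semitones up).
An augmented fifth up from Eb is B (letter B, 8 semitones up).

B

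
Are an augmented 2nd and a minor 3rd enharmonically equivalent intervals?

An augmented second spans 3 semitones; a minor third spans 3.
They are enharmonically equivalent.

Yes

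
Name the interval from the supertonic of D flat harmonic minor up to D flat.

minor seventh

The supertonic of Db harmonic minor is Eb.
Eb up to Db: letters E→D make it a seventh; 10 semitones makes it minor.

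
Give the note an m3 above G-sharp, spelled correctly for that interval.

A third above G lands on the letter B.
A minor third spans 3 semitones, so G# moves to pitch class 11. On the letter B that is B.

B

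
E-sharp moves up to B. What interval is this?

Counting letters E–F–G–A–B gives a fifth.
E#→B = 6 semitones, 1 narrower than the perfect fifth (7), so diminished.

diminished fifth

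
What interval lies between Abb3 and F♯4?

doubly augmented sixth

Counting letters A–B–C–D–E–F gives a sixth.
Abb→F# = 11 semitones, 2 wider than the major sixth (9), so doubly augmented.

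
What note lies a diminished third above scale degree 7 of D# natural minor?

Scale degree 7 of D# natural minor is C#.
A diminished third (2 semitones) above C# lands on the letter E, giving Eb.

Eb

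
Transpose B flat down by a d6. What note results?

A sixth below B lands on the letter D.
A diminished sixth spans 7 semitones, so Bb moves to pitch class 3. On the letter D that is D#.

D#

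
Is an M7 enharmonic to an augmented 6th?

A major seventh spans 11 semitones; an augmented sixth spans 10.
The spans differ, so they are not enharmonic equivalents.

No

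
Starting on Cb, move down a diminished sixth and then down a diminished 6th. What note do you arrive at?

G##

A diminished sixth down from Cb is E (letter E, 7 semitones down).
A diminished sixth down from E is G## (letter G, 7 semitones down).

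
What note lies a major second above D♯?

E#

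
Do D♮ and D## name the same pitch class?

D is pitch class 2; D## is pitch class 4.
The pitch classes differ (2 vs. 4), so they are not enharmonic equivalents.

No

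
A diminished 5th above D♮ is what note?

Ab

D up a perfect fifth is A, so the target letter is A.
From D, a diminished fifth is 6 semitones up: Ab.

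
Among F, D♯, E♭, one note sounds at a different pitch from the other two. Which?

F

In 12-tone equal temperament, enharmonic equivalents share a pitch class. F is pitch class 5; D# is pitch class 3; Eb is pitch class 3.
D# and Eb share pitch class 3, while F is pitch class 5.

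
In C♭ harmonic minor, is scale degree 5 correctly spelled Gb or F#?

Each scale degree takes a distinct letter name. Degree 5 of a scale on C must use the letter G.
Gb and F# are enharmonically the same pitch, but only Gb uses the letter G, so it is the correct spelling here.

Gb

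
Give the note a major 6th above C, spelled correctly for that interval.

A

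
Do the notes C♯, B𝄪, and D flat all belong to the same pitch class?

Yes

C# = pitch class 1 and B## = pitch class 1 and Db = pitch class 1 — the same pitch class, so they are enharmonic equivalents.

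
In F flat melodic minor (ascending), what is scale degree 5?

Cb

The Fb melodic minor (ascending) scale runs Fb Gb Abb Bbb Cb Db Eb.
Degree 5 is Cb.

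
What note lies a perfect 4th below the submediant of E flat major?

G

The submediant of Eb major is C.
A perfect fourth (5 semitones) below C lands on the letter G, giving G.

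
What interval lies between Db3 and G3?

augmented fourth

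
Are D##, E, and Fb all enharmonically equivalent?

Yes

D## = pitch class 4 and E = pitch class 4 and Fb = pitch class 4 — the same pitch class, so they are enharmonic equivalents.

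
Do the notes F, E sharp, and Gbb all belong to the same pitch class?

Yes

F is pitch class 5; E# is pitch class 5; Gbb is pitch class 5.
All spellings map to pitch class 5, so they are enharmonically equivalent.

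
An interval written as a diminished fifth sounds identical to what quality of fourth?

A diminished fifth spans 6 semitones.
A fourth spanning 6 semitones is augmented (the perfect fourth is 5).

augmented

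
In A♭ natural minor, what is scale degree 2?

The Ab natural minor scale runs Ab Bb Cb Db Eb Fb Gb.
Degree 2 is Bb.

Bb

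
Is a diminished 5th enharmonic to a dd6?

A diminished fifth spans 6 semitones; a doubly diminished sixth spans 6.
They are enharmonically equivalent.

Yes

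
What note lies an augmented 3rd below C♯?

Ab

C down a major third is Ab, so the target letter is A.
From C#, an augmented third is 5 semitones down: Ab.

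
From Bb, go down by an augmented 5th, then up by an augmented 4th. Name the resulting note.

Ab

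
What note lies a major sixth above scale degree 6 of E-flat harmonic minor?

Ab

Scale degree 6 of Eb harmonic minor is Cb.
A major sixth (9 semitones) above Cb lands on the letter A, giving Ab.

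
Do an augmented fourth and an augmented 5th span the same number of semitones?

No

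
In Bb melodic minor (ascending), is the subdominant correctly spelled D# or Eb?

Each scale degree takes a distinct letter name. Degree 4 of a scale on B must use the letter E.
Eb and D# are enharmonically the same pitch, but only Eb uses the letter E, so it is the correct spelling here.

Eb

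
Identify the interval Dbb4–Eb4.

Counting letters D–E gives a second.
Dbb→Eb = 3 semitones, 1 wider than the major second (2), so augmented.

augmented second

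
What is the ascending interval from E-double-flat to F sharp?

The letter names run E→F, a span of 1 letter step, so the interval is some kind of second.
Ebb to F# is 4 semitones. A major second is 2, so 4 makes it doubly augmented.

doubly augmented second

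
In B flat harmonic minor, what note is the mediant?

The Bb harmonic minor scale runs Bb C Db Eb F Gb A.
Degree 3 is Db.

Db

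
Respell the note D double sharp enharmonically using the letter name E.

D## is pitch class 4. The letter E alone is pitch class 4.
Pitch class 4 on E needs no accidental: E.

E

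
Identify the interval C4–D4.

major second

Counting letters C–D gives a second.
C→D = 2 semitones, exactly the major second.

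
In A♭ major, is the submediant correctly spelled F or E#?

Each scale degree takes a distinct letter name. Degree 6 of a scale on A must use the letter F.
F and E# are enharmonically the same pitch, but only F uses the letter F, so it is the correct spelling here.

F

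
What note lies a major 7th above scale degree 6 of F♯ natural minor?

C#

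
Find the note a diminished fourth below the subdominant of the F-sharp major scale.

F##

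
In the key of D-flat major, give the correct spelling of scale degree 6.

Bb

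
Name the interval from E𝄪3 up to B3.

Counting letters E–F–G–A–B gives a fifth.
E##→B = 5 semitones, 2 narrower than the perfect fifth (7), so doubly diminished.

doubly diminished fifth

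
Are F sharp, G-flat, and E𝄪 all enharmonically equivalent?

F# = pitch class 6 and Gb = pitch class 6 and E## = pitch class 6 — the same pitch class, so they are enharmonic equivalents.

Yes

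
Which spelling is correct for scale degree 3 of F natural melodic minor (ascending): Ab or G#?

Each scale degree takes a distinct letter name. Degree 3 of a scale on F must use the letter A.
Ab and G# are enharmonically the same pitch, but only Ab uses the letter A, so it is the correct spelling here.

Ab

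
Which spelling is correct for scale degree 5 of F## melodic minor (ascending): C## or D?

Each scale degree takes a distinct letter name. Degree 5 of a scale on F must use the letter C.
C## and D are enharmonically the same pitch, but only C## uses the letter C, so it is the correct spelling here.

C##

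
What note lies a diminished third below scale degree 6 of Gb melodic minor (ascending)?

Scale degree 6 of Gb melodic minor (ascending) is Eb.
A diminished third (2 semitones) below Eb lands on the letter C, giving C#.

C#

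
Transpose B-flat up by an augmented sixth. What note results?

G#

A sixth above B lands on the letter G.
An augmented sixth spans 10 semitones, so Bb moves to pitch class 8. On the letter G that is G#.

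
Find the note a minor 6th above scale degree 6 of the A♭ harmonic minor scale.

Dbb

Scale degree 6 of Ab harmonic minor is Fb.
A minor sixth (8 semitones) above Fb lands on the letter D, giving Dbb.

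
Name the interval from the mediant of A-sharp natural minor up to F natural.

The mediant of A# natural minor is C#.
C# up to F: letters C→F make it a fourth; 4 semitones makes it diminished.

diminished fourth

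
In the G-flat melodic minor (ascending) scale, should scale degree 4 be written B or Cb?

Cb

Each scale degree takes a distinct letter name. Degree 4 of a scale on G must use the letter C.
Cb and B are enharmonically the same pitch, but only Cb uses the letter C, so it is the correct spelling here.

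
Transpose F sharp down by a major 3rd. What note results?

F down a major third is Db, so the target letter is D.
From F#, a major third is 4 semitones down: D.

D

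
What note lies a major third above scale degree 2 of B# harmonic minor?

Scale degree 2 of B# harmonic minor is C##.
A major third (4 semitones) above C## lands on the letter E, giving E##.

E##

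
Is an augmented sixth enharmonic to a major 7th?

No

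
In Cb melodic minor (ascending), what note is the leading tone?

Bb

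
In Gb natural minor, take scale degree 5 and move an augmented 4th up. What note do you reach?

Scale degree 5 of Gb natural minor is Db.
An augmented fourth (6 semitones) above Db lands on the letter G, giving G.

G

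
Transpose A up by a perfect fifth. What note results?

E

A up a perfect fifth is E, so the target letter is E.
From A, a perfect fifth is 7 semitones up: E.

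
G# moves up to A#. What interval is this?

Counting letters G–A gives a second.
G#→A# = 2 semitones, exactly the major second.

major second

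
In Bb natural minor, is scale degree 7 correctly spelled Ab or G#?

Each scale degree takes a distinct letter name. Degree 7 of a scale on B must use the letter A.
Ab and G# are enharmonically the same pitch, but only Ab uses the letter A, so it is the correct spelling here.

Ab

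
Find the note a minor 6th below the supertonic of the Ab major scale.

The supertonic of Ab major is Bb.
A minor sixth (8 semitones) below Bb lands on the letter D, giving D.

D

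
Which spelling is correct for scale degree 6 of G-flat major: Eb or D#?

Each scale degree takes a distinct letter name. Degree 6 of a scale on G must use the letter E.
Eb and D# are enharmonically the same pitch, but only Eb uses the letter E, so it is the correct spelling here.

Eb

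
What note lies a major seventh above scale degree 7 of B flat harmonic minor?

G#

Scale degree 7 of Bb harmonic minor is A.
A major seventh (11 semitones) above A lands on the letter G, giving G#.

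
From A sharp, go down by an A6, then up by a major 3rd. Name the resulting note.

E

An augmented sixth down from A# is C (letter C, 10 semitones down).
A major third up from C is E (letter E, 4 semitones up).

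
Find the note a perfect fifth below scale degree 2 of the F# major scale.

C#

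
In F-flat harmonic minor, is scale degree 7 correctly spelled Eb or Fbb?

Eb

Each scale degree takes a distinct letter name. Degree 7 of a scale on F must use the letter E.
Eb and Fbb are enharmonically the same pitch, but only Eb uses the letter E, so it is the correct spelling here.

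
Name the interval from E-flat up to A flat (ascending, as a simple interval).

perfect fourth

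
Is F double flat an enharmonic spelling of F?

No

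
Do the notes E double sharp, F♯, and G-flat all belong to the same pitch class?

E## is pitch class 6; F# is pitch class 6; Gb is pitch class 6.
All spellings map to pitch class 6, so they are enharmonically equivalent.

Yes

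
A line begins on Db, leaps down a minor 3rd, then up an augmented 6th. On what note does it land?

G#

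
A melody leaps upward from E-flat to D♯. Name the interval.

augmented seventh

Counting letters E–F–G–A–B–C–D gives a seventh.
Eb→D# = 12 semitones, 1 wider than the major seventh (11), so augmented.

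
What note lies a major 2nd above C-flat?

Db

C up a major second is D, so the target letter is D.
From Cb, a major second is 2 semitones up: Db.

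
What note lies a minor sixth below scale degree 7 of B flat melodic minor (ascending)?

Scale degree 7 of Bb melodic minor (ascending) is A.
A minor sixth (8 semitones) below A lands on the letter C, giving C#.

C#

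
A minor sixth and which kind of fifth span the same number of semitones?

augmented

A minor sixth spans 8 semitones.
A fifth spanning 8 semitones is augmented (the perfect fifth is 7).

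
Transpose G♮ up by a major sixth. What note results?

E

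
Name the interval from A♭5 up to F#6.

augmented sixth

The letter names run A→F, a span of 5 letter steps, so the interval is some kind of sixth.
Ab to F# is 10 semitones. A major sixth is 9, so 10 makes it augmented.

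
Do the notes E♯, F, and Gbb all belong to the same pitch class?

Yes

E# is pitch class 5; F is pitch class 5; Gbb is pitch class 5.
All spellings map to pitch class 5, so they are enharmonically equivalent.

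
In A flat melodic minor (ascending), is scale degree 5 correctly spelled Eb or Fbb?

Eb

Each scale degree takes a distinct letter name. Degree 5 of a scale on A must use the letter E.
Eb and Fbb are enharmonically the same pitch, but only Eb uses the letter E, so it is the correct spelling here.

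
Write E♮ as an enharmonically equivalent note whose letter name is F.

Fb

Plain F sits 1 semitone above E, so on the letter F the same pitch needs a flat: Fb.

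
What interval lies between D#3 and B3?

The letter names run D→B, a span of 5 letter steps, so the interval is some kind of sixth.
D# to B is 8 semitones. A major sixth is 9, so 8 makes it minor.

minor sixth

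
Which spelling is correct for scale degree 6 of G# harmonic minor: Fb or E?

E

Each scale degree takes a distinct letter name. Degree 6 of a scale on G must use the letter E.
E and Fb are enharmonically the same pitch, but only E uses the letter E, so it is the correct spelling here.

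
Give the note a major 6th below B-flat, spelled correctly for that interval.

Db

A sixth below B lands on the letter D.
A major sixth spans 9 semitones, so Bb moves to pitch class 1. On the letter D that is Db.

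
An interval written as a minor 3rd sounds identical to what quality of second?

augmented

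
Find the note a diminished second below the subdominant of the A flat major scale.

C#

The subdominant of Ab major is Db.
A diminished second (0 semitones) below Db lands on the letter C, giving C#.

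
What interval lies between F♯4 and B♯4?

augmented fourth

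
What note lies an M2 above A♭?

A up a major second is B, so the target letter is B.
From Ab, a major second is 2 semitones up: Bb.

Bb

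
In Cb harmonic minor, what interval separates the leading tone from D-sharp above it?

The leading tone of Cb harmonic minor is Bb.
Bb up to D#: letters B→D make it a third; 5 semitones makes it augmented.

augmented third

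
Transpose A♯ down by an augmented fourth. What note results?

E

A down a perfect fourth is E, so the target letter is E.
From A#, an augmented fourth is 6 semitones down: E.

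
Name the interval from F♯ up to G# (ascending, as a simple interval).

major second

The letter names run F→G, a span of 1 letter step, so the interval is some kind of second.
F# to G# is 2 semitones. A major second is 2, so 2 makes it major.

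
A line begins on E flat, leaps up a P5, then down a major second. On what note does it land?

A perfect fifth up from Eb is Bb (letter B, 7 semitones up).
A major second down from Bb is Ab (letter A, 2 semitones down).

Ab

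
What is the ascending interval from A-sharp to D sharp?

Counting letters A–B–C–D gives a fourth.
A#→D# = 5 semitones, exactly the perfect fourth.

perfect fourth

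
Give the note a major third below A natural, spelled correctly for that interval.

A third below A lands on the letter F.
A major third spans 4 semitones, so A moves to pitch class 5. On the letter F that is F.

F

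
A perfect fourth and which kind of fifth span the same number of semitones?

A perfect fourth spans 5 semitones.
A fifth spanning 5 semitones is doubly diminished (the perfect fifth is 7).

doubly diminished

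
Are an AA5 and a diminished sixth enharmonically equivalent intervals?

No

A doubly augmented fifth spans 9 semitones; a diminished sixth spans 7.
The spans differ, so they are not enharmonic equivalents.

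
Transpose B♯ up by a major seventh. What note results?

B up a major seventh is A#, so the target letter is A.
From B#, a major seventh is 11 semitones up: A##.

A##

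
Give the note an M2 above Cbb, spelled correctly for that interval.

Dbb

C up a major second is D, so the target letter is D.
From Cbb, a major second is 2 semitones up: Dbb.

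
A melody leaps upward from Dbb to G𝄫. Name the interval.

perfect fourth

Counting letters D–E–F–G gives a fourth.
Dbb→Gbb = 5 semitones, exactly the perfect fourth.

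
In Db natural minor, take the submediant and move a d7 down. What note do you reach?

C

The submediant of Db natural minor is Bbb.
A diminished seventh (9 semitones) below Bbb lands on the letter C, giving C.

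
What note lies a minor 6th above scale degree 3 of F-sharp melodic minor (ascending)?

F

Scale degree 3 of F# melodic minor (ascending) is A.
A minor sixth (8 semitones) above A lands on the letter F, giving F.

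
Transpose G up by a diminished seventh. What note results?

Fb

A seventh above G lands on the letter F.
A diminished seventh spans 9 semitones, so G moves to pitch class 4. On the letter F that is Fb.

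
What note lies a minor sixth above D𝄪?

D up a major sixth is B, so the target letter is B.
From D##, a minor sixth is 8 semitones up: B#.

B#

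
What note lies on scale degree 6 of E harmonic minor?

The E harmonic minor scale runs E F# G A B C D#.
Degree 6 is C.

C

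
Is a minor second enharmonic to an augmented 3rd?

No

A minor second spans 1 semitone; an augmented third spans 5.
The spans differ, so they are not enharmonic equivalents.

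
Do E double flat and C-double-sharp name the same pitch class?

Ebb = pitch class 2 and C## = pitch class 2 — the same pitch class, so they are enharmonic equivalents.

Yes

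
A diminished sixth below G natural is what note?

A sixth below G lands on the letter B.
A diminished sixth spans 7 semitones, so G moves to pitch class 0. On the letter B that is B#.

B#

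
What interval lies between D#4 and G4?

The letter names run D→G, a span of 3 letter steps, so the interval is some kind of fourth.
D# to G is 4 semitones. A perfect fourth is 5, so 4 makes it diminished.

diminished fourth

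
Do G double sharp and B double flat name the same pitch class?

Yes

G## is pitch class 9; Bbb is pitch class 9.
All spellings map to pitch class 9, so they are enharmonically equivalent.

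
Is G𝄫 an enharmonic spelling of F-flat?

No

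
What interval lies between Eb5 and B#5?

doubly augmented fifth

Counting letters E–F–G–A–B gives a fifth.
Eb→B# = 9 semitones, 2 wider than the perfect fifth (7), so doubly augmented.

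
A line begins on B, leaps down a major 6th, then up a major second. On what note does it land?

A major sixth down from B is D (letter D, 9 semitones down).
A major second up from D is E (letter E, 2 semitones up).

E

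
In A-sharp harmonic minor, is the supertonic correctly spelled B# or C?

Each scale degree takes a distinct letter name. Degree 2 of a scale on A must use the letter B.
B# and C are enharmonically the same pitch, but only B# uses the letter B, so it is the correct spelling here.

B#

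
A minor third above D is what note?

A third above D lands on the letter F.
A minor third spans 3 semitones, so D moves to pitch class 5. On the letter F that is F.

F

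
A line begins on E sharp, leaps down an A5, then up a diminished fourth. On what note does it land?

An augmented fifth down from E# is A (letter A, 8 semitones down).
A diminished fourth up from A is Db (letter D, 4 semitones up).

Db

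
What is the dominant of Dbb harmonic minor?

Abb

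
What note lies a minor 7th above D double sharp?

C##

A seventh above D lands on the letter C.
A minor seventh spans 10 semitones, so D## moves to pitch class 2. On the letter C that is C##.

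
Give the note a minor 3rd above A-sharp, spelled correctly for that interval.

A third above A lands on the letter C.
A minor third spans 3 semitones, so A# moves to pitch class 1. On the letter C that is C#.

C#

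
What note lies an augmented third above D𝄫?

F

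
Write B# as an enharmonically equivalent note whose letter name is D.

Dbb

Plain D sits 2 semitones above B#, so on the letter D the same pitch needs a double flat: Dbb.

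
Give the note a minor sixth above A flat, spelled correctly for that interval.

Fb

A up a major sixth is F#, so the target letter is F.
From Ab, a minor sixth is 8 semitones up: Fb.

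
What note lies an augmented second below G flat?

G down a major second is F, so the target letter is F.
From Gb, an augmented second is 3 semitones down: Fbb.

Fbb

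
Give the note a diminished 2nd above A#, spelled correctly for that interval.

Bb

A second above A lands on the letter B.
A diminished second spans 0 semitones, so A# moves to pitch class 10. On the letter B that is Bb.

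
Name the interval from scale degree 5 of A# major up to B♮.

Scale degree 5 of A# major is E#.
E# up to B: letters E→B make it a fifth; 6 semitones makes it diminished.

diminished fifth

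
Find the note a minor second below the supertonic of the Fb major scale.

The supertonic of Fb major is Gb.
A minor second (1 semitone) below Gb lands on the letter F, giving F.

F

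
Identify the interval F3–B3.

The letter names run F→B, a span of 3 letter steps, so the interval is some kind of fourth.
F to B is 6 semitones. A perfect fourth is 5, so 6 makes it augmented.

augmented fourth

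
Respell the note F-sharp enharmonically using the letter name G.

F# is pitch class 6. The letter G alone is pitch class 7.
To reach pitch class 6 from G requires an offset of -1 semitone, i.e. flat: Gb.

Gb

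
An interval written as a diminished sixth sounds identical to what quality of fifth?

A diminished sixth spans 7 semitones.
A fifth spanning 7 semitones is perfect (the perfect fifth is 7).

perfect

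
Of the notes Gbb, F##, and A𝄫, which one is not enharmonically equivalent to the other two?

In 12-tone equal temperament, enharmonic equivalents share a pitch class. Gbb is pitch class 5; F## is pitch class 7; Abb is pitch class 7.
F## and Abb share pitch class 7, while Gbb is pitch class 5.

Gbb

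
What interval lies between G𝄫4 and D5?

doubly augmented fifth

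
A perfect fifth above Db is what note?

D up a perfect fifth is A, so the target letter is A.
From Db, a perfect fifth is 7 semitones up: Ab.

Ab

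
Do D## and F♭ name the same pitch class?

Yes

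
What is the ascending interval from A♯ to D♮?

The letter names run A→D, a span of 3 letter steps, so the interval is some kind of fourth.
A# to D is 4 semitones. A perfect fourth is 5, so 4 makes it diminished.

diminished fourth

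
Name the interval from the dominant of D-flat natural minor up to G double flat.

The dominant of Db natural minor is Ab.
Ab up to Gbb: letters A→G make it a seventh; 9 semitones makes it diminished.

diminished seventh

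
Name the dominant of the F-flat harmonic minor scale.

The Fb harmonic minor scale runs Fb Gb Abb Bbb Cb Dbb Eb.
Degree 5 is Cb.

Cb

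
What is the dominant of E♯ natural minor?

B#

The E# natural minor scale runs E# F## G# A# B# C# D#.
Degree 5 is B#.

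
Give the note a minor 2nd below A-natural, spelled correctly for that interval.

G#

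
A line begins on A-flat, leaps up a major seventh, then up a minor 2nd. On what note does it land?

A major seventh up from Ab is G (letter G, 11 semitones up).
A minor second up from G is Ab (letter A, 1 semitone up).

Ab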